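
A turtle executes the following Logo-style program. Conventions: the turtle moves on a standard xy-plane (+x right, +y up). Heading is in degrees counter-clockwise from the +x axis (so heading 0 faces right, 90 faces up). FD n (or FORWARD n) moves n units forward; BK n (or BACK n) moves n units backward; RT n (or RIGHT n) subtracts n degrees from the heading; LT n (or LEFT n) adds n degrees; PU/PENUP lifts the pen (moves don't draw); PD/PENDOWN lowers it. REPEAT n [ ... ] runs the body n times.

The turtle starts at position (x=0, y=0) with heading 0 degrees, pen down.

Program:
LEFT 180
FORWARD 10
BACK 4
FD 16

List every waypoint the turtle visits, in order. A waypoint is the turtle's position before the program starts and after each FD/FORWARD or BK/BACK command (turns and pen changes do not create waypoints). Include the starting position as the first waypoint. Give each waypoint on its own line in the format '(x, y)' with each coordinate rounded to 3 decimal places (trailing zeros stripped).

Executing turtle program step by step:
Start: pos=(0,0), heading=0, pen down
LT 180: heading 0 -> 180
FD 10: (0,0) -> (-10,0) [heading=180, draw]
BK 4: (-10,0) -> (-6,0) [heading=180, draw]
FD 16: (-6,0) -> (-22,0) [heading=180, draw]
Final: pos=(-22,0), heading=180, 3 segment(s) drawn
Waypoints (4 total):
(0, 0)
(-10, 0)
(-6, 0)
(-22, 0)

Answer: (0, 0)
(-10, 0)
(-6, 0)
(-22, 0)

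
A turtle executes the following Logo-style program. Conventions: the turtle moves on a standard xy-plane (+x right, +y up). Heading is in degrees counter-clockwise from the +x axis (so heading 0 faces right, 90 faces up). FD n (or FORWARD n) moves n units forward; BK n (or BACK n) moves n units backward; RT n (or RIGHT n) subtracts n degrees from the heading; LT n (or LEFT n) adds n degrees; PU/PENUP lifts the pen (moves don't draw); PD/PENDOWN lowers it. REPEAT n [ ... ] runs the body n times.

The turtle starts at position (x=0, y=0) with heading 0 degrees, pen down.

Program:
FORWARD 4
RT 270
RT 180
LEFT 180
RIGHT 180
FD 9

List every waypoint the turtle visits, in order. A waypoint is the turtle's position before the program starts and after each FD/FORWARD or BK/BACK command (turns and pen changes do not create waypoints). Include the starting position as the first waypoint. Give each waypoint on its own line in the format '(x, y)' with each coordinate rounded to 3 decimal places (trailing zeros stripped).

Executing turtle program step by step:
Start: pos=(0,0), heading=0, pen down
FD 4: (0,0) -> (4,0) [heading=0, draw]
RT 270: heading 0 -> 90
RT 180: heading 90 -> 270
LT 180: heading 270 -> 90
RT 180: heading 90 -> 270
FD 9: (4,0) -> (4,-9) [heading=270, draw]
Final: pos=(4,-9), heading=270, 2 segment(s) drawn
Waypoints (3 total):
(0, 0)
(4, 0)
(4, -9)

Answer: (0, 0)
(4, 0)
(4, -9)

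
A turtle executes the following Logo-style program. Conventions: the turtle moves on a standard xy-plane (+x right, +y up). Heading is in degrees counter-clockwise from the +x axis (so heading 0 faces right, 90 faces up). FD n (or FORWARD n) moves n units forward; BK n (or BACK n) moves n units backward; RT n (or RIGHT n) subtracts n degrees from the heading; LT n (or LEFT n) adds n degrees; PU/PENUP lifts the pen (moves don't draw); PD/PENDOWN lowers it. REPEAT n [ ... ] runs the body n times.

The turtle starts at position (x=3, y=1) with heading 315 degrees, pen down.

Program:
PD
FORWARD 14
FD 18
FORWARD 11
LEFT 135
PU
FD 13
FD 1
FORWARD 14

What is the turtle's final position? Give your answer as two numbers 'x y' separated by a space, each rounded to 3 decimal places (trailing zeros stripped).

Executing turtle program step by step:
Start: pos=(3,1), heading=315, pen down
PD: pen down
FD 14: (3,1) -> (12.899,-8.899) [heading=315, draw]
FD 18: (12.899,-8.899) -> (25.627,-21.627) [heading=315, draw]
FD 11: (25.627,-21.627) -> (33.406,-29.406) [heading=315, draw]
LT 135: heading 315 -> 90
PU: pen up
FD 13: (33.406,-29.406) -> (33.406,-16.406) [heading=90, move]
FD 1: (33.406,-16.406) -> (33.406,-15.406) [heading=90, move]
FD 14: (33.406,-15.406) -> (33.406,-1.406) [heading=90, move]
Final: pos=(33.406,-1.406), heading=90, 3 segment(s) drawn

Answer: 33.406 -1.406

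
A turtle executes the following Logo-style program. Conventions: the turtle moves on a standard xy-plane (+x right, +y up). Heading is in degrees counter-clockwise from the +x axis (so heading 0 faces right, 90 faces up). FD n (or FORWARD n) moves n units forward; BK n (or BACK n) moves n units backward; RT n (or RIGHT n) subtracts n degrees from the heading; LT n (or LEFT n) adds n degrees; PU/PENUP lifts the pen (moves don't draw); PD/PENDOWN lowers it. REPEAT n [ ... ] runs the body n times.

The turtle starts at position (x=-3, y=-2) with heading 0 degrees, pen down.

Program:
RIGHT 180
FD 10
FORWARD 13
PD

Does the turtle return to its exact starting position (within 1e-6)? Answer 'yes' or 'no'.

Answer: no

Derivation:
Executing turtle program step by step:
Start: pos=(-3,-2), heading=0, pen down
RT 180: heading 0 -> 180
FD 10: (-3,-2) -> (-13,-2) [heading=180, draw]
FD 13: (-13,-2) -> (-26,-2) [heading=180, draw]
PD: pen down
Final: pos=(-26,-2), heading=180, 2 segment(s) drawn

Start position: (-3, -2)
Final position: (-26, -2)
Distance = 23; >= 1e-6 -> NOT closed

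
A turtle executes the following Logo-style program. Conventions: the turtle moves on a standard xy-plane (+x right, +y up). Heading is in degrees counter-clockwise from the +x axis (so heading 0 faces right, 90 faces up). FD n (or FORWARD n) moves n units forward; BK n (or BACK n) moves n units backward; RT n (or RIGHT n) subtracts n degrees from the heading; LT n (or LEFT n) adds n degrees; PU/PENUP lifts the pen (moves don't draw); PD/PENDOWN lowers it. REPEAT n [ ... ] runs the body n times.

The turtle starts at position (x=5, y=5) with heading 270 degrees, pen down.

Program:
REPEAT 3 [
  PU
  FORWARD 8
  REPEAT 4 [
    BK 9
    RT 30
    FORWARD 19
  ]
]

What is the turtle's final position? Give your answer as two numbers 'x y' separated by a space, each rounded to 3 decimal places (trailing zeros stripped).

Executing turtle program step by step:
Start: pos=(5,5), heading=270, pen down
REPEAT 3 [
  -- iteration 1/3 --
  PU: pen up
  FD 8: (5,5) -> (5,-3) [heading=270, move]
  REPEAT 4 [
    -- iteration 1/4 --
    BK 9: (5,-3) -> (5,6) [heading=270, move]
    RT 30: heading 270 -> 240
    FD 19: (5,6) -> (-4.5,-10.454) [heading=240, move]
    -- iteration 2/4 --
    BK 9: (-4.5,-10.454) -> (0,-2.66) [heading=240, move]
    RT 30: heading 240 -> 210
    FD 19: (0,-2.66) -> (-16.454,-12.16) [heading=210, move]
    -- iteration 3/4 --
    BK 9: (-16.454,-12.16) -> (-8.66,-7.66) [heading=210, move]
    RT 30: heading 210 -> 180
    FD 19: (-8.66,-7.66) -> (-27.66,-7.66) [heading=180, move]
    -- iteration 4/4 --
    BK 9: (-27.66,-7.66) -> (-18.66,-7.66) [heading=180, move]
    RT 30: heading 180 -> 150
    FD 19: (-18.66,-7.66) -> (-35.115,1.84) [heading=150, move]
  ]
  -- iteration 2/3 --
  PU: pen up
  FD 8: (-35.115,1.84) -> (-42.043,5.84) [heading=150, move]
  REPEAT 4 [
    -- iteration 1/4 --
    BK 9: (-42.043,5.84) -> (-34.249,1.34) [heading=150, move]
    RT 30: heading 150 -> 120
    FD 19: (-34.249,1.34) -> (-43.749,17.794) [heading=120, move]
    -- iteration 2/4 --
    BK 9: (-43.749,17.794) -> (-39.249,10) [heading=120, move]
    RT 30: heading 120 -> 90
    FD 19: (-39.249,10) -> (-39.249,29) [heading=90, move]
    -- iteration 3/4 --
    BK 9: (-39.249,29) -> (-39.249,20) [heading=90, move]
    RT 30: heading 90 -> 60
    FD 19: (-39.249,20) -> (-29.749,36.454) [heading=60, move]
    -- iteration 4/4 --
    BK 9: (-29.749,36.454) -> (-34.249,28.66) [heading=60, move]
    RT 30: heading 60 -> 30
    FD 19: (-34.249,28.66) -> (-17.794,38.16) [heading=30, move]
  ]
  -- iteration 3/3 --
  PU: pen up
  FD 8: (-17.794,38.16) -> (-10.866,42.16) [heading=30, move]
  REPEAT 4 [
    -- iteration 1/4 --
    BK 9: (-10.866,42.16) -> (-18.66,37.66) [heading=30, move]
    RT 30: heading 30 -> 0
    FD 19: (-18.66,37.66) -> (0.34,37.66) [heading=0, move]
    -- iteration 2/4 --
    BK 9: (0.34,37.66) -> (-8.66,37.66) [heading=0, move]
    RT 30: heading 0 -> 330
    FD 19: (-8.66,37.66) -> (7.794,28.16) [heading=330, move]
    -- iteration 3/4 --
    BK 9: (7.794,28.16) -> (0,32.66) [heading=330, move]
    RT 30: heading 330 -> 300
    FD 19: (0,32.66) -> (9.5,16.206) [heading=300, move]
    -- iteration 4/4 --
    BK 9: (9.5,16.206) -> (5,24) [heading=300, move]
    RT 30: heading 300 -> 270
    FD 19: (5,24) -> (5,5) [heading=270, move]
  ]
]
Final: pos=(5,5), heading=270, 0 segment(s) drawn

Answer: 5 5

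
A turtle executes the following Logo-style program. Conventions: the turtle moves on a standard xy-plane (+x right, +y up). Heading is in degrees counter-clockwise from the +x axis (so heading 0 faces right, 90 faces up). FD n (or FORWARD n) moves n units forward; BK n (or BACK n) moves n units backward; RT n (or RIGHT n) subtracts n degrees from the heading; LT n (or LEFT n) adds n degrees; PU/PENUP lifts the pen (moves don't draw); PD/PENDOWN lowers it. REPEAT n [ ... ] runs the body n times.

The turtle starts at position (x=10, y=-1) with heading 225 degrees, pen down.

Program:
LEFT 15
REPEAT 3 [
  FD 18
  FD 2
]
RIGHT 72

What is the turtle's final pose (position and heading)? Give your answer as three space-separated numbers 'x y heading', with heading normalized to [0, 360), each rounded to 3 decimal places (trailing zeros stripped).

Executing turtle program step by step:
Start: pos=(10,-1), heading=225, pen down
LT 15: heading 225 -> 240
REPEAT 3 [
  -- iteration 1/3 --
  FD 18: (10,-1) -> (1,-16.588) [heading=240, draw]
  FD 2: (1,-16.588) -> (0,-18.321) [heading=240, draw]
  -- iteration 2/3 --
  FD 18: (0,-18.321) -> (-9,-33.909) [heading=240, draw]
  FD 2: (-9,-33.909) -> (-10,-35.641) [heading=240, draw]
  -- iteration 3/3 --
  FD 18: (-10,-35.641) -> (-19,-51.229) [heading=240, draw]
  FD 2: (-19,-51.229) -> (-20,-52.962) [heading=240, draw]
]
RT 72: heading 240 -> 168
Final: pos=(-20,-52.962), heading=168, 6 segment(s) drawn

Answer: -20 -52.962 168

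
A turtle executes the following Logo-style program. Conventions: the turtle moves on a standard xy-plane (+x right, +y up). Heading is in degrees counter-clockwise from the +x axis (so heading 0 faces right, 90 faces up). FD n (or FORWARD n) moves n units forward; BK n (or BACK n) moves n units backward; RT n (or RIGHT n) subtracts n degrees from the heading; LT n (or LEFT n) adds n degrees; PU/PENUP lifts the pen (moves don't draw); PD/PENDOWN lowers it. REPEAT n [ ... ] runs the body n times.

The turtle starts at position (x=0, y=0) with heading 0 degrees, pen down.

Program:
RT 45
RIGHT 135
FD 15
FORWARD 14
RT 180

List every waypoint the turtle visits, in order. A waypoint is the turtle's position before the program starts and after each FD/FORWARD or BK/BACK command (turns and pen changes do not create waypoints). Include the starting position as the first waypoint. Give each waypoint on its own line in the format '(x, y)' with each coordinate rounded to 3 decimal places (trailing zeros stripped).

Executing turtle program step by step:
Start: pos=(0,0), heading=0, pen down
RT 45: heading 0 -> 315
RT 135: heading 315 -> 180
FD 15: (0,0) -> (-15,0) [heading=180, draw]
FD 14: (-15,0) -> (-29,0) [heading=180, draw]
RT 180: heading 180 -> 0
Final: pos=(-29,0), heading=0, 2 segment(s) drawn
Waypoints (3 total):
(0, 0)
(-15, 0)
(-29, 0)

Answer: (0, 0)
(-15, 0)
(-29, 0)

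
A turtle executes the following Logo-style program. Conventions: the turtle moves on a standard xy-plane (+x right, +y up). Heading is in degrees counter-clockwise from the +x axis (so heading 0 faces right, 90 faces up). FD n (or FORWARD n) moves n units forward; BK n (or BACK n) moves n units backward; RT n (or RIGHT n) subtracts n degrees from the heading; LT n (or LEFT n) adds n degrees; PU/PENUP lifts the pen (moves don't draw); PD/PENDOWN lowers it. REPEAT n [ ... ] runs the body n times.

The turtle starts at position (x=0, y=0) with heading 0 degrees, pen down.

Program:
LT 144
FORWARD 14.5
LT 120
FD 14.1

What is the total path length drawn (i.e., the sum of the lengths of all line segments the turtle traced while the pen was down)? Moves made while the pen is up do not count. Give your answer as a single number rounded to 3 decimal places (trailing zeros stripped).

Executing turtle program step by step:
Start: pos=(0,0), heading=0, pen down
LT 144: heading 0 -> 144
FD 14.5: (0,0) -> (-11.731,8.523) [heading=144, draw]
LT 120: heading 144 -> 264
FD 14.1: (-11.731,8.523) -> (-13.205,-5.5) [heading=264, draw]
Final: pos=(-13.205,-5.5), heading=264, 2 segment(s) drawn

Segment lengths:
  seg 1: (0,0) -> (-11.731,8.523), length = 14.5
  seg 2: (-11.731,8.523) -> (-13.205,-5.5), length = 14.1
Total = 28.6

Answer: 28.6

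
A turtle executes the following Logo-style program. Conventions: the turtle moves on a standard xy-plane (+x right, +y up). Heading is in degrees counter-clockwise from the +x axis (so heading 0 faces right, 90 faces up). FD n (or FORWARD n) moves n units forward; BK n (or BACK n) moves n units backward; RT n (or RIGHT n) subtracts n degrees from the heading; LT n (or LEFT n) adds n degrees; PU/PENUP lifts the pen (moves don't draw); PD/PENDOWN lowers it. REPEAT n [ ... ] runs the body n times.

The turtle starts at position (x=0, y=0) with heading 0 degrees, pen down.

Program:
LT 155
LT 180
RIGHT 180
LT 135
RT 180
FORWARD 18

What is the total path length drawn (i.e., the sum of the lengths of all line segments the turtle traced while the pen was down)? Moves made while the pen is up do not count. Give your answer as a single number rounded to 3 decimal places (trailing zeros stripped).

Executing turtle program step by step:
Start: pos=(0,0), heading=0, pen down
LT 155: heading 0 -> 155
LT 180: heading 155 -> 335
RT 180: heading 335 -> 155
LT 135: heading 155 -> 290
RT 180: heading 290 -> 110
FD 18: (0,0) -> (-6.156,16.914) [heading=110, draw]
Final: pos=(-6.156,16.914), heading=110, 1 segment(s) drawn

Segment lengths:
  seg 1: (0,0) -> (-6.156,16.914), length = 18
Total = 18

Answer: 18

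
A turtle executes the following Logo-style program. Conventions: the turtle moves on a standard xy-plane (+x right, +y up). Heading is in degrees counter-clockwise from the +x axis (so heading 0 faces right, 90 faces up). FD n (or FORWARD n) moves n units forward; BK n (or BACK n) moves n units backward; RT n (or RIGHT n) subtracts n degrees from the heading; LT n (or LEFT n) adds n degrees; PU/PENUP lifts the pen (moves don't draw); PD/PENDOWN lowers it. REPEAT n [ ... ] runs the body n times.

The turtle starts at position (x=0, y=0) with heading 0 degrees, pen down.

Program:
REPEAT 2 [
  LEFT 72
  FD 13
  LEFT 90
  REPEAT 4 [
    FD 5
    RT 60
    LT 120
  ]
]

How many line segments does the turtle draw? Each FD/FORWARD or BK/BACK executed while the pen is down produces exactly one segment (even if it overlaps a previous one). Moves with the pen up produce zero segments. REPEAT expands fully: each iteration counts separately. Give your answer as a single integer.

Executing turtle program step by step:
Start: pos=(0,0), heading=0, pen down
REPEAT 2 [
  -- iteration 1/2 --
  LT 72: heading 0 -> 72
  FD 13: (0,0) -> (4.017,12.364) [heading=72, draw]
  LT 90: heading 72 -> 162
  REPEAT 4 [
    -- iteration 1/4 --
    FD 5: (4.017,12.364) -> (-0.738,13.909) [heading=162, draw]
    RT 60: heading 162 -> 102
    LT 120: heading 102 -> 222
    -- iteration 2/4 --
    FD 5: (-0.738,13.909) -> (-4.454,10.563) [heading=222, draw]
    RT 60: heading 222 -> 162
    LT 120: heading 162 -> 282
    -- iteration 3/4 --
    FD 5: (-4.454,10.563) -> (-3.414,5.672) [heading=282, draw]
    RT 60: heading 282 -> 222
    LT 120: heading 222 -> 342
    -- iteration 4/4 --
    FD 5: (-3.414,5.672) -> (1.341,4.127) [heading=342, draw]
    RT 60: heading 342 -> 282
    LT 120: heading 282 -> 42
  ]
  -- iteration 2/2 --
  LT 72: heading 42 -> 114
  FD 13: (1.341,4.127) -> (-3.947,16.003) [heading=114, draw]
  LT 90: heading 114 -> 204
  REPEAT 4 [
    -- iteration 1/4 --
    FD 5: (-3.947,16.003) -> (-8.514,13.97) [heading=204, draw]
    RT 60: heading 204 -> 144
    LT 120: heading 144 -> 264
    -- iteration 2/4 --
    FD 5: (-8.514,13.97) -> (-9.037,8.997) [heading=264, draw]
    RT 60: heading 264 -> 204
    LT 120: heading 204 -> 324
    -- iteration 3/4 --
    FD 5: (-9.037,8.997) -> (-4.992,6.058) [heading=324, draw]
    RT 60: heading 324 -> 264
    LT 120: heading 264 -> 24
    -- iteration 4/4 --
    FD 5: (-4.992,6.058) -> (-0.424,8.092) [heading=24, draw]
    RT 60: heading 24 -> 324
    LT 120: heading 324 -> 84
  ]
]
Final: pos=(-0.424,8.092), heading=84, 10 segment(s) drawn
Segments drawn: 10

Answer: 10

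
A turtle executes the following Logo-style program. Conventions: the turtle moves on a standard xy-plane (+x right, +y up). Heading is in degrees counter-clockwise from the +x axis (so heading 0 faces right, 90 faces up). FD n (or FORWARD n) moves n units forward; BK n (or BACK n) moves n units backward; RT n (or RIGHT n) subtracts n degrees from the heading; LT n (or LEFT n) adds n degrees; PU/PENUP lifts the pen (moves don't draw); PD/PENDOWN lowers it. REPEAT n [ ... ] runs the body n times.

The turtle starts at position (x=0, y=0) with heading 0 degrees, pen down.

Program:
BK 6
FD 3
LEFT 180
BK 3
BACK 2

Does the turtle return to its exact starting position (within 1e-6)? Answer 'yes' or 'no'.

Answer: no

Derivation:
Executing turtle program step by step:
Start: pos=(0,0), heading=0, pen down
BK 6: (0,0) -> (-6,0) [heading=0, draw]
FD 3: (-6,0) -> (-3,0) [heading=0, draw]
LT 180: heading 0 -> 180
BK 3: (-3,0) -> (0,0) [heading=180, draw]
BK 2: (0,0) -> (2,0) [heading=180, draw]
Final: pos=(2,0), heading=180, 4 segment(s) drawn

Start position: (0, 0)
Final position: (2, 0)
Distance = 2; >= 1e-6 -> NOT closed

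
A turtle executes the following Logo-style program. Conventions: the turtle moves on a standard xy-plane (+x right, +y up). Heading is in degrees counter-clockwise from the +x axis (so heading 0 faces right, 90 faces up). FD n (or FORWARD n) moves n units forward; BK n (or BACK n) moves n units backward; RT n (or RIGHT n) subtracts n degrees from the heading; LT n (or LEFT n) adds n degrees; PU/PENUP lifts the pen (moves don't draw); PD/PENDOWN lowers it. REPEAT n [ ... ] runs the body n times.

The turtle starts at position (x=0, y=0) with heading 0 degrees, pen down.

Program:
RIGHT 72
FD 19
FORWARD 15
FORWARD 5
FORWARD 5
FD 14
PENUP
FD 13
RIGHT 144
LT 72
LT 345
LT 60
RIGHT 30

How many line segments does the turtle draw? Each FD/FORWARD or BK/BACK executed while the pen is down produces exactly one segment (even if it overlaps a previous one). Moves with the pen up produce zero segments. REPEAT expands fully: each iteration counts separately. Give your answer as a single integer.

Answer: 5

Derivation:
Executing turtle program step by step:
Start: pos=(0,0), heading=0, pen down
RT 72: heading 0 -> 288
FD 19: (0,0) -> (5.871,-18.07) [heading=288, draw]
FD 15: (5.871,-18.07) -> (10.507,-32.336) [heading=288, draw]
FD 5: (10.507,-32.336) -> (12.052,-37.091) [heading=288, draw]
FD 5: (12.052,-37.091) -> (13.597,-41.846) [heading=288, draw]
FD 14: (13.597,-41.846) -> (17.923,-55.161) [heading=288, draw]
PU: pen up
FD 13: (17.923,-55.161) -> (21.94,-67.525) [heading=288, move]
RT 144: heading 288 -> 144
LT 72: heading 144 -> 216
LT 345: heading 216 -> 201
LT 60: heading 201 -> 261
RT 30: heading 261 -> 231
Final: pos=(21.94,-67.525), heading=231, 5 segment(s) drawn
Segments drawn: 5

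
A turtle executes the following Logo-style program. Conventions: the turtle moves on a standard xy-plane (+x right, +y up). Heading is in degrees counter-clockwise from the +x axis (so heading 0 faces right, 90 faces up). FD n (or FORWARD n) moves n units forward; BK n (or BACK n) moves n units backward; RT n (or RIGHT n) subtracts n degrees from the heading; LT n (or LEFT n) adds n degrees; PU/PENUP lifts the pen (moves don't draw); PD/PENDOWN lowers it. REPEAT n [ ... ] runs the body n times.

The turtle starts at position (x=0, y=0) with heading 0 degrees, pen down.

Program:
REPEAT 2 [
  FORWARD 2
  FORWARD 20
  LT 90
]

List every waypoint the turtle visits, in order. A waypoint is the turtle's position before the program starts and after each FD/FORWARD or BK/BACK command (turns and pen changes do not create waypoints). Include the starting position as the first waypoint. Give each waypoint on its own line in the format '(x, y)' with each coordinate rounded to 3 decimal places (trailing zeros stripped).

Answer: (0, 0)
(2, 0)
(22, 0)
(22, 2)
(22, 22)

Derivation:
Executing turtle program step by step:
Start: pos=(0,0), heading=0, pen down
REPEAT 2 [
  -- iteration 1/2 --
  FD 2: (0,0) -> (2,0) [heading=0, draw]
  FD 20: (2,0) -> (22,0) [heading=0, draw]
  LT 90: heading 0 -> 90
  -- iteration 2/2 --
  FD 2: (22,0) -> (22,2) [heading=90, draw]
  FD 20: (22,2) -> (22,22) [heading=90, draw]
  LT 90: heading 90 -> 180
]
Final: pos=(22,22), heading=180, 4 segment(s) drawn
Waypoints (5 total):
(0, 0)
(2, 0)
(22, 0)
(22, 2)
(22, 22)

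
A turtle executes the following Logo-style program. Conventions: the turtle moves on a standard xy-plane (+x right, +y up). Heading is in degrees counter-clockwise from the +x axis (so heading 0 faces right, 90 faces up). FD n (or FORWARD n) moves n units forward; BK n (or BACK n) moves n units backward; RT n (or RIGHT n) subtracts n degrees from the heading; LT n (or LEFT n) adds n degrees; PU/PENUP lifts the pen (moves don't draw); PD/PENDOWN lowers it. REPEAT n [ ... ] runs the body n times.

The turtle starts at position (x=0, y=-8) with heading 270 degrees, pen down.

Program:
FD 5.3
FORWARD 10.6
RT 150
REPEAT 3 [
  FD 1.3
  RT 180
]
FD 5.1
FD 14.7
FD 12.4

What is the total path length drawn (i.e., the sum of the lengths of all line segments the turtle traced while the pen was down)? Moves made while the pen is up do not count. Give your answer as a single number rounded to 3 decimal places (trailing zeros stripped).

Answer: 52

Derivation:
Executing turtle program step by step:
Start: pos=(0,-8), heading=270, pen down
FD 5.3: (0,-8) -> (0,-13.3) [heading=270, draw]
FD 10.6: (0,-13.3) -> (0,-23.9) [heading=270, draw]
RT 150: heading 270 -> 120
REPEAT 3 [
  -- iteration 1/3 --
  FD 1.3: (0,-23.9) -> (-0.65,-22.774) [heading=120, draw]
  RT 180: heading 120 -> 300
  -- iteration 2/3 --
  FD 1.3: (-0.65,-22.774) -> (0,-23.9) [heading=300, draw]
  RT 180: heading 300 -> 120
  -- iteration 3/3 --
  FD 1.3: (0,-23.9) -> (-0.65,-22.774) [heading=120, draw]
  RT 180: heading 120 -> 300
]
FD 5.1: (-0.65,-22.774) -> (1.9,-27.191) [heading=300, draw]
FD 14.7: (1.9,-27.191) -> (9.25,-39.921) [heading=300, draw]
FD 12.4: (9.25,-39.921) -> (15.45,-50.66) [heading=300, draw]
Final: pos=(15.45,-50.66), heading=300, 8 segment(s) drawn

Segment lengths:
  seg 1: (0,-8) -> (0,-13.3), length = 5.3
  seg 2: (0,-13.3) -> (0,-23.9), length = 10.6
  seg 3: (0,-23.9) -> (-0.65,-22.774), length = 1.3
  seg 4: (-0.65,-22.774) -> (0,-23.9), length = 1.3
  seg 5: (0,-23.9) -> (-0.65,-22.774), length = 1.3
  seg 6: (-0.65,-22.774) -> (1.9,-27.191), length = 5.1
  seg 7: (1.9,-27.191) -> (9.25,-39.921), length = 14.7
  seg 8: (9.25,-39.921) -> (15.45,-50.66), length = 12.4
Total = 52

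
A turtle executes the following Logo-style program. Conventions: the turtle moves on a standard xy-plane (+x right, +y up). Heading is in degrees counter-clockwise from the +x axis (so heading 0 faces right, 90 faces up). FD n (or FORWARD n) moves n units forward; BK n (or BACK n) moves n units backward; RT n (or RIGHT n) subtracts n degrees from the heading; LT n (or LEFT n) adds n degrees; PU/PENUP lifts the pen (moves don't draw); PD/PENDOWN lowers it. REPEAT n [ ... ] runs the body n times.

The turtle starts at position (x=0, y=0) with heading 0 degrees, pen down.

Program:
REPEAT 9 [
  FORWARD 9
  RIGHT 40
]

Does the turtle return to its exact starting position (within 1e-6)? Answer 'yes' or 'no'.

Executing turtle program step by step:
Start: pos=(0,0), heading=0, pen down
REPEAT 9 [
  -- iteration 1/9 --
  FD 9: (0,0) -> (9,0) [heading=0, draw]
  RT 40: heading 0 -> 320
  -- iteration 2/9 --
  FD 9: (9,0) -> (15.894,-5.785) [heading=320, draw]
  RT 40: heading 320 -> 280
  -- iteration 3/9 --
  FD 9: (15.894,-5.785) -> (17.457,-14.648) [heading=280, draw]
  RT 40: heading 280 -> 240
  -- iteration 4/9 --
  FD 9: (17.457,-14.648) -> (12.957,-22.443) [heading=240, draw]
  RT 40: heading 240 -> 200
  -- iteration 5/9 --
  FD 9: (12.957,-22.443) -> (4.5,-25.521) [heading=200, draw]
  RT 40: heading 200 -> 160
  -- iteration 6/9 --
  FD 9: (4.5,-25.521) -> (-3.957,-22.443) [heading=160, draw]
  RT 40: heading 160 -> 120
  -- iteration 7/9 --
  FD 9: (-3.957,-22.443) -> (-8.457,-14.648) [heading=120, draw]
  RT 40: heading 120 -> 80
  -- iteration 8/9 --
  FD 9: (-8.457,-14.648) -> (-6.894,-5.785) [heading=80, draw]
  RT 40: heading 80 -> 40
  -- iteration 9/9 --
  FD 9: (-6.894,-5.785) -> (0,0) [heading=40, draw]
  RT 40: heading 40 -> 0
]
Final: pos=(0,0), heading=0, 9 segment(s) drawn

Start position: (0, 0)
Final position: (0, 0)
Distance = 0; < 1e-6 -> CLOSED

Answer: yes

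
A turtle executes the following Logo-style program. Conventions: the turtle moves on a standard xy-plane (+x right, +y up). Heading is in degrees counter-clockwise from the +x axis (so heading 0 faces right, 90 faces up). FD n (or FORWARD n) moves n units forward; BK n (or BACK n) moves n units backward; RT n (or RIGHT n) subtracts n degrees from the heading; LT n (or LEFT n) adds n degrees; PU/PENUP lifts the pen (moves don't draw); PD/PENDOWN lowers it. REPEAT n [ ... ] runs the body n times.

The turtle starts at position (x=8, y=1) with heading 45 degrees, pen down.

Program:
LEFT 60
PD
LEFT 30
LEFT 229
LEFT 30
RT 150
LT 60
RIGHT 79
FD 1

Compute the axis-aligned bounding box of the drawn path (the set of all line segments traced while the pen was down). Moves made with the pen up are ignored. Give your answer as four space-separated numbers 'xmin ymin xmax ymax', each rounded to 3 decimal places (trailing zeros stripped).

Executing turtle program step by step:
Start: pos=(8,1), heading=45, pen down
LT 60: heading 45 -> 105
PD: pen down
LT 30: heading 105 -> 135
LT 229: heading 135 -> 4
LT 30: heading 4 -> 34
RT 150: heading 34 -> 244
LT 60: heading 244 -> 304
RT 79: heading 304 -> 225
FD 1: (8,1) -> (7.293,0.293) [heading=225, draw]
Final: pos=(7.293,0.293), heading=225, 1 segment(s) drawn

Segment endpoints: x in {7.293, 8}, y in {0.293, 1}
xmin=7.293, ymin=0.293, xmax=8, ymax=1

Answer: 7.293 0.293 8 1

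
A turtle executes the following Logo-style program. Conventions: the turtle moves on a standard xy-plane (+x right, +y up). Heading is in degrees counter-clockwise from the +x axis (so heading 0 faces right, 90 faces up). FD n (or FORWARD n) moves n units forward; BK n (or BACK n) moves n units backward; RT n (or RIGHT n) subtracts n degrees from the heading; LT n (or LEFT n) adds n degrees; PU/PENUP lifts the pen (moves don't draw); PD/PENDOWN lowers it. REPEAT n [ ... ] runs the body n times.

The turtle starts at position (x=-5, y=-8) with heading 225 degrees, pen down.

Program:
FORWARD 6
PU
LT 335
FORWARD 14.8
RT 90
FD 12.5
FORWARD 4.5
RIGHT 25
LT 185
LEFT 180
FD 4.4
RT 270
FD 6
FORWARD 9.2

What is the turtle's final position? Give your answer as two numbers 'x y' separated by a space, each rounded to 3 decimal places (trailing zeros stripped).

Answer: -44.164 3.07

Derivation:
Executing turtle program step by step:
Start: pos=(-5,-8), heading=225, pen down
FD 6: (-5,-8) -> (-9.243,-12.243) [heading=225, draw]
PU: pen up
LT 335: heading 225 -> 200
FD 14.8: (-9.243,-12.243) -> (-23.15,-17.305) [heading=200, move]
RT 90: heading 200 -> 110
FD 12.5: (-23.15,-17.305) -> (-27.425,-5.558) [heading=110, move]
FD 4.5: (-27.425,-5.558) -> (-28.964,-1.33) [heading=110, move]
RT 25: heading 110 -> 85
LT 185: heading 85 -> 270
LT 180: heading 270 -> 90
FD 4.4: (-28.964,-1.33) -> (-28.964,3.07) [heading=90, move]
RT 270: heading 90 -> 180
FD 6: (-28.964,3.07) -> (-34.964,3.07) [heading=180, move]
FD 9.2: (-34.964,3.07) -> (-44.164,3.07) [heading=180, move]
Final: pos=(-44.164,3.07), heading=180, 1 segment(s) drawn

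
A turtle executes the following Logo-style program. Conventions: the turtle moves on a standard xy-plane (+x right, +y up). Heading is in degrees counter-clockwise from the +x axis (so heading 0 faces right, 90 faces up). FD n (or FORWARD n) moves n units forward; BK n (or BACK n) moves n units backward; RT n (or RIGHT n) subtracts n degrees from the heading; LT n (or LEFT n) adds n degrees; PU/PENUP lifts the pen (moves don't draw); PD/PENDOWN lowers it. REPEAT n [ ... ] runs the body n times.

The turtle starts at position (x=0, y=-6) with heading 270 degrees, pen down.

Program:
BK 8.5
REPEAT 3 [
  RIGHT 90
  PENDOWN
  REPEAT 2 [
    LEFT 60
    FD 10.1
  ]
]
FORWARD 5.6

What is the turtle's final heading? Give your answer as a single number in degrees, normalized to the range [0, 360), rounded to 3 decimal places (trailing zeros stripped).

Answer: 0

Derivation:
Executing turtle program step by step:
Start: pos=(0,-6), heading=270, pen down
BK 8.5: (0,-6) -> (0,2.5) [heading=270, draw]
REPEAT 3 [
  -- iteration 1/3 --
  RT 90: heading 270 -> 180
  PD: pen down
  REPEAT 2 [
    -- iteration 1/2 --
    LT 60: heading 180 -> 240
    FD 10.1: (0,2.5) -> (-5.05,-6.247) [heading=240, draw]
    -- iteration 2/2 --
    LT 60: heading 240 -> 300
    FD 10.1: (-5.05,-6.247) -> (0,-14.994) [heading=300, draw]
  ]
  -- iteration 2/3 --
  RT 90: heading 300 -> 210
  PD: pen down
  REPEAT 2 [
    -- iteration 1/2 --
    LT 60: heading 210 -> 270
    FD 10.1: (0,-14.994) -> (0,-25.094) [heading=270, draw]
    -- iteration 2/2 --
    LT 60: heading 270 -> 330
    FD 10.1: (0,-25.094) -> (8.747,-30.144) [heading=330, draw]
  ]
  -- iteration 3/3 --
  RT 90: heading 330 -> 240
  PD: pen down
  REPEAT 2 [
    -- iteration 1/2 --
    LT 60: heading 240 -> 300
    FD 10.1: (8.747,-30.144) -> (13.797,-38.891) [heading=300, draw]
    -- iteration 2/2 --
    LT 60: heading 300 -> 0
    FD 10.1: (13.797,-38.891) -> (23.897,-38.891) [heading=0, draw]
  ]
]
FD 5.6: (23.897,-38.891) -> (29.497,-38.891) [heading=0, draw]
Final: pos=(29.497,-38.891), heading=0, 8 segment(s) drawn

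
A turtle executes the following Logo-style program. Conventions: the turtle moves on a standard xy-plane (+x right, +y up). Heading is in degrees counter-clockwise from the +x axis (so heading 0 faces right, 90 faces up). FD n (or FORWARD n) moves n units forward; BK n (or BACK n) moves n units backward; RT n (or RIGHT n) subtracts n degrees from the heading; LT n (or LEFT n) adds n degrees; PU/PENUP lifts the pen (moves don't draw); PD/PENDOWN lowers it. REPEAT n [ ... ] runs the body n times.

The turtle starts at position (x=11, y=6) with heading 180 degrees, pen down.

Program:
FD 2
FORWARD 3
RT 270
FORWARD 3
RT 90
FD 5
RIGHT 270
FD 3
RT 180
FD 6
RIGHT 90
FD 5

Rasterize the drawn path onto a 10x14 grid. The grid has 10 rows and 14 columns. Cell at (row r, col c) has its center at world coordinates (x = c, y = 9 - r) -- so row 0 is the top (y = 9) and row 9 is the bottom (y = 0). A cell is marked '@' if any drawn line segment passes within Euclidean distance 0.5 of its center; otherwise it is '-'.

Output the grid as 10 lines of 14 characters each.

Answer: --------------
--------------
--------------
-@@@@@@@@@@@--
-@----@-------
-@----@-------
-@@@@@@-------
-@------------
-@------------
-@------------

Derivation:
Segment 0: (11,6) -> (9,6)
Segment 1: (9,6) -> (6,6)
Segment 2: (6,6) -> (6,3)
Segment 3: (6,3) -> (1,3)
Segment 4: (1,3) -> (1,-0)
Segment 5: (1,-0) -> (1,6)
Segment 6: (1,6) -> (6,6)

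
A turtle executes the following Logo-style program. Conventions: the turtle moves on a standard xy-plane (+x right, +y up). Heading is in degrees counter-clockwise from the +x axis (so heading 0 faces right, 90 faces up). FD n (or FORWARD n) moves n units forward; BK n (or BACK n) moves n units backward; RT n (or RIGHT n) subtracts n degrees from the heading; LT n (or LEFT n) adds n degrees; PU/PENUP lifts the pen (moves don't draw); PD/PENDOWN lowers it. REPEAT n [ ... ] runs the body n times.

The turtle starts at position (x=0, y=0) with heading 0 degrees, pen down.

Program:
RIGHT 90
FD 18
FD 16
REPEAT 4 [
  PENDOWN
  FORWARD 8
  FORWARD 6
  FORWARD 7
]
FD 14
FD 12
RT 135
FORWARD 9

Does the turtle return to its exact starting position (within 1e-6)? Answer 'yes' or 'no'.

Executing turtle program step by step:
Start: pos=(0,0), heading=0, pen down
RT 90: heading 0 -> 270
FD 18: (0,0) -> (0,-18) [heading=270, draw]
FD 16: (0,-18) -> (0,-34) [heading=270, draw]
REPEAT 4 [
  -- iteration 1/4 --
  PD: pen down
  FD 8: (0,-34) -> (0,-42) [heading=270, draw]
  FD 6: (0,-42) -> (0,-48) [heading=270, draw]
  FD 7: (0,-48) -> (0,-55) [heading=270, draw]
  -- iteration 2/4 --
  PD: pen down
  FD 8: (0,-55) -> (0,-63) [heading=270, draw]
  FD 6: (0,-63) -> (0,-69) [heading=270, draw]
  FD 7: (0,-69) -> (0,-76) [heading=270, draw]
  -- iteration 3/4 --
  PD: pen down
  FD 8: (0,-76) -> (0,-84) [heading=270, draw]
  FD 6: (0,-84) -> (0,-90) [heading=270, draw]
  FD 7: (0,-90) -> (0,-97) [heading=270, draw]
  -- iteration 4/4 --
  PD: pen down
  FD 8: (0,-97) -> (0,-105) [heading=270, draw]
  FD 6: (0,-105) -> (0,-111) [heading=270, draw]
  FD 7: (0,-111) -> (0,-118) [heading=270, draw]
]
FD 14: (0,-118) -> (0,-132) [heading=270, draw]
FD 12: (0,-132) -> (0,-144) [heading=270, draw]
RT 135: heading 270 -> 135
FD 9: (0,-144) -> (-6.364,-137.636) [heading=135, draw]
Final: pos=(-6.364,-137.636), heading=135, 17 segment(s) drawn

Start position: (0, 0)
Final position: (-6.364, -137.636)
Distance = 137.783; >= 1e-6 -> NOT closed

Answer: no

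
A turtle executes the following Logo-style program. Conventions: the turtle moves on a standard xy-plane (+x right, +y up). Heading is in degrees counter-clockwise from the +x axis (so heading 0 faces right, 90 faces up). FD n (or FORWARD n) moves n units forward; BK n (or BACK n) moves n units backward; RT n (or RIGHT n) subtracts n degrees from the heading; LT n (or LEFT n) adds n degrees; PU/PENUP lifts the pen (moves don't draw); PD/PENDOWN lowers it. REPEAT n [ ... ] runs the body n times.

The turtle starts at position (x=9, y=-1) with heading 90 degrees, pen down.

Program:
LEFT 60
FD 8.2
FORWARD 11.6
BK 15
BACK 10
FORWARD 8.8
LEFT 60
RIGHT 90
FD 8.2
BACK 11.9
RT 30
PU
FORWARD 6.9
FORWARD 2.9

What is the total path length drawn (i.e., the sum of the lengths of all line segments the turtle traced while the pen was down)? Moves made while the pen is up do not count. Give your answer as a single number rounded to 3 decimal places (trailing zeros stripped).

Executing turtle program step by step:
Start: pos=(9,-1), heading=90, pen down
LT 60: heading 90 -> 150
FD 8.2: (9,-1) -> (1.899,3.1) [heading=150, draw]
FD 11.6: (1.899,3.1) -> (-8.147,8.9) [heading=150, draw]
BK 15: (-8.147,8.9) -> (4.843,1.4) [heading=150, draw]
BK 10: (4.843,1.4) -> (13.503,-3.6) [heading=150, draw]
FD 8.8: (13.503,-3.6) -> (5.882,0.8) [heading=150, draw]
LT 60: heading 150 -> 210
RT 90: heading 210 -> 120
FD 8.2: (5.882,0.8) -> (1.782,7.901) [heading=120, draw]
BK 11.9: (1.782,7.901) -> (7.732,-2.404) [heading=120, draw]
RT 30: heading 120 -> 90
PU: pen up
FD 6.9: (7.732,-2.404) -> (7.732,4.496) [heading=90, move]
FD 2.9: (7.732,4.496) -> (7.732,7.396) [heading=90, move]
Final: pos=(7.732,7.396), heading=90, 7 segment(s) drawn

Segment lengths:
  seg 1: (9,-1) -> (1.899,3.1), length = 8.2
  seg 2: (1.899,3.1) -> (-8.147,8.9), length = 11.6
  seg 3: (-8.147,8.9) -> (4.843,1.4), length = 15
  seg 4: (4.843,1.4) -> (13.503,-3.6), length = 10
  seg 5: (13.503,-3.6) -> (5.882,0.8), length = 8.8
  seg 6: (5.882,0.8) -> (1.782,7.901), length = 8.2
  seg 7: (1.782,7.901) -> (7.732,-2.404), length = 11.9
Total = 73.7

Answer: 73.7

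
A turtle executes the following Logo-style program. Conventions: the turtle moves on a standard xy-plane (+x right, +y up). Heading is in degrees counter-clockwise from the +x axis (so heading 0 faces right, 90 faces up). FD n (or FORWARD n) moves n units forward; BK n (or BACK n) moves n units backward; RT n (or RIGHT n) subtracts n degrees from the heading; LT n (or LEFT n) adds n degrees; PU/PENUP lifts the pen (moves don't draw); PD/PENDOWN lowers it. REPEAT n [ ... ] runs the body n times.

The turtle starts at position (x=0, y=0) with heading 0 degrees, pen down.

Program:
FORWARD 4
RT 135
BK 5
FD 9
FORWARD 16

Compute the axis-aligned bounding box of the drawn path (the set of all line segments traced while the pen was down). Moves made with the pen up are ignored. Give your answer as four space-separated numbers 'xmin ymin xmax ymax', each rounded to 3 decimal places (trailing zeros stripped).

Executing turtle program step by step:
Start: pos=(0,0), heading=0, pen down
FD 4: (0,0) -> (4,0) [heading=0, draw]
RT 135: heading 0 -> 225
BK 5: (4,0) -> (7.536,3.536) [heading=225, draw]
FD 9: (7.536,3.536) -> (1.172,-2.828) [heading=225, draw]
FD 16: (1.172,-2.828) -> (-10.142,-14.142) [heading=225, draw]
Final: pos=(-10.142,-14.142), heading=225, 4 segment(s) drawn

Segment endpoints: x in {-10.142, 0, 1.172, 4, 7.536}, y in {-14.142, -2.828, 0, 3.536}
xmin=-10.142, ymin=-14.142, xmax=7.536, ymax=3.536

Answer: -10.142 -14.142 7.536 3.536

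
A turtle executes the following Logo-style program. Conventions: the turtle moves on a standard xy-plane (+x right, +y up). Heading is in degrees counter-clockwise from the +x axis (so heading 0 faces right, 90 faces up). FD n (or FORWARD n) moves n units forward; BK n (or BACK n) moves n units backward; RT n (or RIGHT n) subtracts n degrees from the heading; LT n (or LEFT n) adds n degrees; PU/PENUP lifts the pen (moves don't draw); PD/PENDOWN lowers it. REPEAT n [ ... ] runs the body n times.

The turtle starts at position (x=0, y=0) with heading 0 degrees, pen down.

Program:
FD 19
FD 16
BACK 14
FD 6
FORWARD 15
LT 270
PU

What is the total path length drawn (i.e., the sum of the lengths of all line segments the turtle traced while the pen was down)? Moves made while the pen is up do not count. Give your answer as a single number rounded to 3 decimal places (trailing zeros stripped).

Answer: 70

Derivation:
Executing turtle program step by step:
Start: pos=(0,0), heading=0, pen down
FD 19: (0,0) -> (19,0) [heading=0, draw]
FD 16: (19,0) -> (35,0) [heading=0, draw]
BK 14: (35,0) -> (21,0) [heading=0, draw]
FD 6: (21,0) -> (27,0) [heading=0, draw]
FD 15: (27,0) -> (42,0) [heading=0, draw]
LT 270: heading 0 -> 270
PU: pen up
Final: pos=(42,0), heading=270, 5 segment(s) drawn

Segment lengths:
  seg 1: (0,0) -> (19,0), length = 19
  seg 2: (19,0) -> (35,0), length = 16
  seg 3: (35,0) -> (21,0), length = 14
  seg 4: (21,0) -> (27,0), length = 6
  seg 5: (27,0) -> (42,0), length = 15
Total = 70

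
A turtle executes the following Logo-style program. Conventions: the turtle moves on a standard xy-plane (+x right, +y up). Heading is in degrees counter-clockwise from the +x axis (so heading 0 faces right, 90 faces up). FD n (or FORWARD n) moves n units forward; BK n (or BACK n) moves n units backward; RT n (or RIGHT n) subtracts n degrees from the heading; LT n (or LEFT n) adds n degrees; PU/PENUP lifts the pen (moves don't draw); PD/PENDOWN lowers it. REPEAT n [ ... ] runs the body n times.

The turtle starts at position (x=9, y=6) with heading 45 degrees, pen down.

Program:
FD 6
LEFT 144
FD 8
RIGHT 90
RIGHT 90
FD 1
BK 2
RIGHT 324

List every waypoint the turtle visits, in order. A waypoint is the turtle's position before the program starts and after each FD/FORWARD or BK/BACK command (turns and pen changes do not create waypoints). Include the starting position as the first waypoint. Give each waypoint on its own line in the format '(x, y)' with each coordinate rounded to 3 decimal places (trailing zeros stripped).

Executing turtle program step by step:
Start: pos=(9,6), heading=45, pen down
FD 6: (9,6) -> (13.243,10.243) [heading=45, draw]
LT 144: heading 45 -> 189
FD 8: (13.243,10.243) -> (5.341,8.991) [heading=189, draw]
RT 90: heading 189 -> 99
RT 90: heading 99 -> 9
FD 1: (5.341,8.991) -> (6.329,9.148) [heading=9, draw]
BK 2: (6.329,9.148) -> (4.353,8.835) [heading=9, draw]
RT 324: heading 9 -> 45
Final: pos=(4.353,8.835), heading=45, 4 segment(s) drawn
Waypoints (5 total):
(9, 6)
(13.243, 10.243)
(5.341, 8.991)
(6.329, 9.148)
(4.353, 8.835)

Answer: (9, 6)
(13.243, 10.243)
(5.341, 8.991)
(6.329, 9.148)
(4.353, 8.835)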